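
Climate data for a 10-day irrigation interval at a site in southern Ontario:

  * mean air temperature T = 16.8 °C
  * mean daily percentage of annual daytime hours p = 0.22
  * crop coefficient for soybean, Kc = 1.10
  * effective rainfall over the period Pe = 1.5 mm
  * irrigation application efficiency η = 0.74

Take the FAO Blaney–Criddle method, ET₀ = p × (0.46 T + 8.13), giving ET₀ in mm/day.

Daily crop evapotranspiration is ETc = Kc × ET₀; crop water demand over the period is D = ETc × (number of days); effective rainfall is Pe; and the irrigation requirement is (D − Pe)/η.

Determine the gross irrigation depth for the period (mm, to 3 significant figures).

ET₀ = 0.22 × (0.46 × 16.8 + 8.13) = 0.22 × 15.858 = 3.4888 mm/d
ETc = Kc × ET₀ = 1.10 × 3.4888 = 3.8377 mm/d
Crop demand D = ETc × 10 d = 3.8377 × 10 = 38.377 mm
D − Pe = 38.377 − 1.5 = 36.877 mm
Gross irrigation = 36.877 / 0.74 = 49.834 mm

49.8 mm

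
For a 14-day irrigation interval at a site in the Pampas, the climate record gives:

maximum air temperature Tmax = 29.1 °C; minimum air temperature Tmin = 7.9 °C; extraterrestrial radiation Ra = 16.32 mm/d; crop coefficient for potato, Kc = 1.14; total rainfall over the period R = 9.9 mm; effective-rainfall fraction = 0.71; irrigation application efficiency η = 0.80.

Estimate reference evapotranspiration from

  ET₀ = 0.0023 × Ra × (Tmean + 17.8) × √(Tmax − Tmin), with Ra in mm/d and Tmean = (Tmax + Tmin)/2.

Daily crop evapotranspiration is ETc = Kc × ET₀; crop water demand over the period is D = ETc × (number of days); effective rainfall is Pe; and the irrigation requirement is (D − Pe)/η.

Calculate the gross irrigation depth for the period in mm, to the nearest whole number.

116 mm

Tmean = (29.1 + 7.9)/2 = 18.50 °C
ET₀ = 0.0023 × 16.32 × (18.50 + 17.8) × √21.2 = 0.0023 × 16.32 × 36.30 × 4.6043 = 6.2736 mm/d
ETc = Kc × ET₀ = 1.14 × 6.2736 = 7.1519 mm/d
Crop demand D = ETc × 14 d = 7.1519 × 14 = 100.127 mm
Pe = 0.71 × 9.9 = 7.029 mm
D − Pe = 100.127 − 7.029 = 93.098 mm
Gross irrigation = 93.098 / 0.80 = 116.373 mm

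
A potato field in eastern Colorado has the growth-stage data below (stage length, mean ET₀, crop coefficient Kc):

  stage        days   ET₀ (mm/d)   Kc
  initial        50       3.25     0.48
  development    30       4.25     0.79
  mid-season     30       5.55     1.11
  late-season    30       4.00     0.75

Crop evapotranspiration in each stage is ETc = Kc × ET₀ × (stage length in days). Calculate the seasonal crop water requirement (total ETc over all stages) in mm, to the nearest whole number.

initial: 0.48 × 3.25 × 50 = 78.00 mm
development: 0.79 × 4.25 × 30 = 100.73 mm
mid-season: 1.11 × 5.55 × 30 = 184.82 mm
late-season: 0.75 × 4.00 × 30 = 90.00 mm
Seasonal total = 453.55 mm

454 mm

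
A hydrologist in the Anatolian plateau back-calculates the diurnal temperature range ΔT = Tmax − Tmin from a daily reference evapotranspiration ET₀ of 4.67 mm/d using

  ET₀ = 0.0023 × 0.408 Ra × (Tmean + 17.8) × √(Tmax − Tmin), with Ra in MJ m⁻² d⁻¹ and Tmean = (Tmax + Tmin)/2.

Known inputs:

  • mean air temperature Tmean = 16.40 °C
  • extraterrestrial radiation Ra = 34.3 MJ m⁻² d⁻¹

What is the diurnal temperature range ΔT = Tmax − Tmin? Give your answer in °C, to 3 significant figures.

√ΔT = ET₀ / [0.0023 × 0.408 × Ra × (Tmean+17.8)] = 4.67 / (0.0023 × 13.9944 × 34.20) = 4.2424
ΔT = 4.2424² = 17.998 °C

18.0 °C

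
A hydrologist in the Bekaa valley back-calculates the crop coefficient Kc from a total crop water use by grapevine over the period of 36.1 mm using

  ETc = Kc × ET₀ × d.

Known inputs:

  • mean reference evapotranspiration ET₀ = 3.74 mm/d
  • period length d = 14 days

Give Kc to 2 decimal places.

0.69

ETc = Kc × ET₀ × d  ⇒  Kc = ETc / (ET₀ × d)
Kc = 36.1 / (3.74 × 14) = 36.1 / 52.36 = 0.6895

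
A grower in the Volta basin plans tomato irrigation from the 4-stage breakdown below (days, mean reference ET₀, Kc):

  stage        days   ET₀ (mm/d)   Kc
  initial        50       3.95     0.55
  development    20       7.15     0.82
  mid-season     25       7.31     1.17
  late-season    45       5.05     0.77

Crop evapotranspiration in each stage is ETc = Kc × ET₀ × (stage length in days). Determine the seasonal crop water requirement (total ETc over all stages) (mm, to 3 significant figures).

615 mm

initial: 0.55 × 3.95 × 50 = 108.63 mm
development: 0.82 × 7.15 × 20 = 117.26 mm
mid-season: 1.17 × 7.31 × 25 = 213.82 mm
late-season: 0.77 × 5.05 × 45 = 174.98 mm
Seasonal total = 614.69 mm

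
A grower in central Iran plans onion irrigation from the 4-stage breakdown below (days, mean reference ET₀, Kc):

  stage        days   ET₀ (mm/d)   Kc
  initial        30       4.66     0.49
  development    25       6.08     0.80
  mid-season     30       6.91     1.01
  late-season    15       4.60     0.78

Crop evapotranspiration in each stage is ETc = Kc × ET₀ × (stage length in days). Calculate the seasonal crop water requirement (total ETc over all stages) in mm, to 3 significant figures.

initial: 0.49 × 4.66 × 30 = 68.50 mm
development: 0.80 × 6.08 × 25 = 121.60 mm
mid-season: 1.01 × 6.91 × 30 = 209.37 mm
late-season: 0.78 × 4.60 × 15 = 53.82 mm
Seasonal total = 453.29 mm

453 mm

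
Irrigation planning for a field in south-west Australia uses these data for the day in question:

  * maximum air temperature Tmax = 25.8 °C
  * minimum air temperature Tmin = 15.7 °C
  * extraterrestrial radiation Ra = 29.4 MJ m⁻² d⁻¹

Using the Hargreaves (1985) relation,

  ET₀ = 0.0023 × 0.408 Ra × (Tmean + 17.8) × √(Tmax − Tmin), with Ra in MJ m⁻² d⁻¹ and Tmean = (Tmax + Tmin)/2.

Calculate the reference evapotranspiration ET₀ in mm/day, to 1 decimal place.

Tmean = (25.8 + 15.7)/2 = 20.75 °C
0.408 Ra = 0.408 × 29.4 = 11.9952 mm/d equivalent
ET₀ = 0.0023 × 11.9952 × (20.75 + 17.8) × √10.1 = 0.0023 × 11.9952 × 38.55 × 3.1780 = 3.3800 mm/d

3.4 mm/day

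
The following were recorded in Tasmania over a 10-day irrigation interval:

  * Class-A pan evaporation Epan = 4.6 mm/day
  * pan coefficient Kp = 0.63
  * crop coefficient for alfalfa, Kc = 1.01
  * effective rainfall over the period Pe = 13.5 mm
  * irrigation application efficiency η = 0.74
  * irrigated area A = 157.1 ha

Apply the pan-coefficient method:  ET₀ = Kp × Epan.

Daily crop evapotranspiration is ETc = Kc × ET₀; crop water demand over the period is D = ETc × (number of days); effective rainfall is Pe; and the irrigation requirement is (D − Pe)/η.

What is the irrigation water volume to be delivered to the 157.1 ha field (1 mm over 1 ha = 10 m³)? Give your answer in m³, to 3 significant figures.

ET₀ = 0.63 × 4.6 = 2.8980 mm/d
ETc = Kc × ET₀ = 1.01 × 2.8980 = 2.9270 mm/d
Crop demand D = ETc × 10 d = 2.9270 × 10 = 29.270 mm
D − Pe = 29.270 − 13.5 = 15.770 mm
Gross irrigation = 15.770 / 0.74 = 21.311 mm
Volume = 21.311 mm × 157.1 ha × 10 = 33479.6 m³

33500 m³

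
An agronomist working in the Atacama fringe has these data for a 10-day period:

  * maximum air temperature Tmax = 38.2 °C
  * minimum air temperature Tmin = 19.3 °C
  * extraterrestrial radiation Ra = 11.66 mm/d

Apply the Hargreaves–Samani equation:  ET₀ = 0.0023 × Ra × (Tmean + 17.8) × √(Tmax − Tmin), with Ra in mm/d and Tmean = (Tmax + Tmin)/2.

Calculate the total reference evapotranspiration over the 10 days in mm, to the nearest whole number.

Tmean = (38.2 + 19.3)/2 = 28.75 °C
ET₀ = 0.0023 × 11.66 × (28.75 + 17.8) × √18.9 = 0.0023 × 11.66 × 46.55 × 4.3474 = 5.4272 mm/d
Over 10 days: 5.4272 × 10 = 54.272 mm

54 mm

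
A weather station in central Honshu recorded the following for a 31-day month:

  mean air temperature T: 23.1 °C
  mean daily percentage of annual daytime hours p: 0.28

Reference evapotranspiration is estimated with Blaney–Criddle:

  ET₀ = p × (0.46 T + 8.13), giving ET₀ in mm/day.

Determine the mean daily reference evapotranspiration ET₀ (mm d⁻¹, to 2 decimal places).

5.25 mm d⁻¹

ET₀ = 0.28 × (0.46 × 23.1 + 8.13) = 0.28 × 18.756 = 5.2517 mm/d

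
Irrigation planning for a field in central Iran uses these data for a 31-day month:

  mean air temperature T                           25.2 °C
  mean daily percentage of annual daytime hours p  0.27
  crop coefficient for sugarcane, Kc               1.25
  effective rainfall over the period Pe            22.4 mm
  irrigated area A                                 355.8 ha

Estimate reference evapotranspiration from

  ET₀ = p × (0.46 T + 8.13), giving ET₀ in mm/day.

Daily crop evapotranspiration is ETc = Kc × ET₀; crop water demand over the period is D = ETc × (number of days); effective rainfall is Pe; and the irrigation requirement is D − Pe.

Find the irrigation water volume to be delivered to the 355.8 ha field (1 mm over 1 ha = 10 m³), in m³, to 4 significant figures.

ET₀ = 0.27 × (0.46 × 25.2 + 8.13) = 0.27 × 19.722 = 5.3249 mm/d
ETc = Kc × ET₀ = 1.25 × 5.3249 = 6.6561 mm/d
Crop demand D = ETc × 31 d = 6.6561 × 31 = 206.339 mm
D − Pe = 206.339 − 22.4 = 183.939 mm
Volume = 183.939 mm × 355.8 ha × 10 = 654455.0 m³

654500 m³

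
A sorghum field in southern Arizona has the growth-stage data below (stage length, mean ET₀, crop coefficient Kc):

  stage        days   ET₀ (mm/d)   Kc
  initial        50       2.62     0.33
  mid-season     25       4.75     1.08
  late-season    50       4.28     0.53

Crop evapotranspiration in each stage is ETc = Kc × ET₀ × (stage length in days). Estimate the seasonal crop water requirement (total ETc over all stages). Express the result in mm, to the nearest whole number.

initial: 0.33 × 2.62 × 50 = 43.23 mm
mid-season: 1.08 × 4.75 × 25 = 128.25 mm
late-season: 0.53 × 4.28 × 50 = 113.42 mm
Seasonal total = 284.90 mm

285 mm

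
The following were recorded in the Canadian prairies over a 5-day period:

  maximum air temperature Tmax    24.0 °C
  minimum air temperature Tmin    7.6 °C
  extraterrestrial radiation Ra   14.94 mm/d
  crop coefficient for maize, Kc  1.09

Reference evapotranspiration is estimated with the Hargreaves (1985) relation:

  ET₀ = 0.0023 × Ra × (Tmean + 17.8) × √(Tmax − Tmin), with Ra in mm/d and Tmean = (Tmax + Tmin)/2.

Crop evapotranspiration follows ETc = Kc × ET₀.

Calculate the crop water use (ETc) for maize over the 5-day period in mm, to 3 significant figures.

Tmean = (24.0 + 7.6)/2 = 15.80 °C
ET₀ = 0.0023 × 14.94 × (15.80 + 17.8) × √16.4 = 0.0023 × 14.94 × 33.60 × 4.0497 = 4.6756 mm/d
ETc = Kc × ET₀ = 1.09 × 4.6756 = 5.0964 mm/d
Over 5 days: 5.0964 × 5 = 25.482 mm

25.5 mm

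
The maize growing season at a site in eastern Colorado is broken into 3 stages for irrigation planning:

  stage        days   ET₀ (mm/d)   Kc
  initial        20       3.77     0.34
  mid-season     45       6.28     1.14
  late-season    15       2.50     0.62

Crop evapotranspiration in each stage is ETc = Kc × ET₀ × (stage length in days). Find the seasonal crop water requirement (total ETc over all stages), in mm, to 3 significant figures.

initial: 0.34 × 3.77 × 20 = 25.64 mm
mid-season: 1.14 × 6.28 × 45 = 322.16 mm
late-season: 0.62 × 2.50 × 15 = 23.25 mm
Seasonal total = 371.05 mm

371 mm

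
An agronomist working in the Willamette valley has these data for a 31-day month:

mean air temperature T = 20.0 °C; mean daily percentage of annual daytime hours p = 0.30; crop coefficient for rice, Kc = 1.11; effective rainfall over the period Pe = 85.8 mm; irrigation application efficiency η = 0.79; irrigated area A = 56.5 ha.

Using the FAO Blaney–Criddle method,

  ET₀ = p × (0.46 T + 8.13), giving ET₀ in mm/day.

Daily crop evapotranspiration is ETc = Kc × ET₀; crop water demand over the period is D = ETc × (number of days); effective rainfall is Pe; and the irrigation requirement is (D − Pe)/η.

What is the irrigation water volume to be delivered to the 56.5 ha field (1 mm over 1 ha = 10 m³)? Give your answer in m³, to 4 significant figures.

66580 m³

ET₀ = 0.30 × (0.46 × 20.0 + 8.13) = 0.30 × 17.330 = 5.1990 mm/d
ETc = Kc × ET₀ = 1.11 × 5.1990 = 5.7709 mm/d
Crop demand D = ETc × 31 d = 5.7709 × 31 = 178.898 mm
D − Pe = 178.898 − 85.8 = 93.098 mm
Gross irrigation = 93.098 / 0.79 = 117.846 mm
Volume = 117.846 mm × 56.5 ha × 10 = 66583.0 m³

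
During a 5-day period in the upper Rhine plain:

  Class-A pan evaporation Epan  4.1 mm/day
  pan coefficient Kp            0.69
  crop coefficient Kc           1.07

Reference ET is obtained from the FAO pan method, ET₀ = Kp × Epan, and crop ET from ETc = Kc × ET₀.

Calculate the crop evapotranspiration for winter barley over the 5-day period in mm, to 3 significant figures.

ET₀ = 0.69 × 4.1 = 2.8290 mm/d
ETc = Kc × ET₀ = 1.07 × 2.8290 = 3.0270 mm/d
Over 5 days: 3.0270 × 5 = 15.135 mm

15.1 mm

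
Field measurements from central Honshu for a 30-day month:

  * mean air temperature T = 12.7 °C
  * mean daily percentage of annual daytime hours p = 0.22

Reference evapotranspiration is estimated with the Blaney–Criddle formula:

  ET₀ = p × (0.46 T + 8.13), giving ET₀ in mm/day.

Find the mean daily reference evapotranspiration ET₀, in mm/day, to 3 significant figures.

ET₀ = 0.22 × (0.46 × 12.7 + 8.13) = 0.22 × 13.972 = 3.0738 mm/d

3.07 mm/day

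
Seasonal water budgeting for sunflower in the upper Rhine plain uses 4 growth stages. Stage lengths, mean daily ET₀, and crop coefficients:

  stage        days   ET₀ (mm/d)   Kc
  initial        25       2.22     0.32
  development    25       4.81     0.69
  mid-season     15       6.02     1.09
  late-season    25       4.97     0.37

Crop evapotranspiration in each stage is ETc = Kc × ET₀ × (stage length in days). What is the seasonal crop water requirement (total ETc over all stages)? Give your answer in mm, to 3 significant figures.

245 mm

initial: 0.32 × 2.22 × 25 = 17.76 mm
development: 0.69 × 4.81 × 25 = 82.97 mm
mid-season: 1.09 × 6.02 × 15 = 98.43 mm
late-season: 0.37 × 4.97 × 25 = 45.97 mm
Seasonal total = 245.13 mm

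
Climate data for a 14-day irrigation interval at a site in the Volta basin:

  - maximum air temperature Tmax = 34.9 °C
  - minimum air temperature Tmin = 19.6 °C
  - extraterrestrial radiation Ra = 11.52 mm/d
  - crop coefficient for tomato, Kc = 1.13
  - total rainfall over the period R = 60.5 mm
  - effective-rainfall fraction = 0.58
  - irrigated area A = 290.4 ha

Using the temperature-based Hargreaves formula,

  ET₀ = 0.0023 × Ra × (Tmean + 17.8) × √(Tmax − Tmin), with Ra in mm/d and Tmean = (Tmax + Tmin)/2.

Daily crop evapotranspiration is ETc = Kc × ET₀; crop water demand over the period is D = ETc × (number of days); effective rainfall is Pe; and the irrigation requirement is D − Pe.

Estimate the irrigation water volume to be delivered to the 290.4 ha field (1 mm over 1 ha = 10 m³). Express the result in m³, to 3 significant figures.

Tmean = (34.9 + 19.6)/2 = 27.25 °C
ET₀ = 0.0023 × 11.52 × (27.25 + 17.8) × √15.3 = 0.0023 × 11.52 × 45.05 × 3.9115 = 4.6689 mm/d
ETc = Kc × ET₀ = 1.13 × 4.6689 = 5.2759 mm/d
Crop demand D = ETc × 14 d = 5.2759 × 14 = 73.863 mm
Pe = 0.58 × 60.5 = 35.090 mm
D − Pe = 73.863 − 35.090 = 38.773 mm
Volume = 38.773 mm × 290.4 ha × 10 = 112596.8 m³

113000 m³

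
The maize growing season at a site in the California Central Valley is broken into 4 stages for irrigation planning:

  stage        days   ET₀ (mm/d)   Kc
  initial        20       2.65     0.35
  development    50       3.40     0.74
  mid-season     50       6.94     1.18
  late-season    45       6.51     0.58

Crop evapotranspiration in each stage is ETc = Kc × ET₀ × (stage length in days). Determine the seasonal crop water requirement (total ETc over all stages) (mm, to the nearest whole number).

724 mm

initial: 0.35 × 2.65 × 20 = 18.55 mm
development: 0.74 × 3.40 × 50 = 125.80 mm
mid-season: 1.18 × 6.94 × 50 = 409.46 mm
late-season: 0.58 × 6.51 × 45 = 169.91 mm
Seasonal total = 723.72 mm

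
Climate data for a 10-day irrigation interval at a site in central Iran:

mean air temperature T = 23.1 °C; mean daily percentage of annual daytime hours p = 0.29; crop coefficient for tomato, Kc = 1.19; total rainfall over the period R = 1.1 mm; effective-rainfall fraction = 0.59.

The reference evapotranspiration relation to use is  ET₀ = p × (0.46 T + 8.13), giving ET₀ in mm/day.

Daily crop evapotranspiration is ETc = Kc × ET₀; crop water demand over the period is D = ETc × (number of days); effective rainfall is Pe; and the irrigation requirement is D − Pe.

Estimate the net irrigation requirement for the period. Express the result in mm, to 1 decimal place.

64.1 mm

ET₀ = 0.29 × (0.46 × 23.1 + 8.13) = 0.29 × 18.756 = 5.4392 mm/d
ETc = Kc × ET₀ = 1.19 × 5.4392 = 6.4726 mm/d
Crop demand D = ETc × 10 d = 6.4726 × 10 = 64.726 mm
Pe = 0.59 × 1.1 = 0.649 mm
D − Pe = 64.726 − 0.649 = 64.077 mm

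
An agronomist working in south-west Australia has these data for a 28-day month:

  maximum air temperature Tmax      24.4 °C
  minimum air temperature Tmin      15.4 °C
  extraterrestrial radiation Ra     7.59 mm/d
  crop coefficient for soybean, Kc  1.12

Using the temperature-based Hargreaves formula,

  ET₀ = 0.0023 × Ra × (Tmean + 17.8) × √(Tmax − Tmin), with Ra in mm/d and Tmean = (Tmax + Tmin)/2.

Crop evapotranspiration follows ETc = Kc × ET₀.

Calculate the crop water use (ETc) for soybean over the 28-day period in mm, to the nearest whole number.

62 mm

Tmean = (24.4 + 15.4)/2 = 19.90 °C
ET₀ = 0.0023 × 7.59 × (19.90 + 17.8) × √9.0 = 0.0023 × 7.59 × 37.70 × 3.0000 = 1.9744 mm/d
ETc = Kc × ET₀ = 1.12 × 1.9744 = 2.2113 mm/d
Over 28 days: 2.2113 × 28 = 61.916 mm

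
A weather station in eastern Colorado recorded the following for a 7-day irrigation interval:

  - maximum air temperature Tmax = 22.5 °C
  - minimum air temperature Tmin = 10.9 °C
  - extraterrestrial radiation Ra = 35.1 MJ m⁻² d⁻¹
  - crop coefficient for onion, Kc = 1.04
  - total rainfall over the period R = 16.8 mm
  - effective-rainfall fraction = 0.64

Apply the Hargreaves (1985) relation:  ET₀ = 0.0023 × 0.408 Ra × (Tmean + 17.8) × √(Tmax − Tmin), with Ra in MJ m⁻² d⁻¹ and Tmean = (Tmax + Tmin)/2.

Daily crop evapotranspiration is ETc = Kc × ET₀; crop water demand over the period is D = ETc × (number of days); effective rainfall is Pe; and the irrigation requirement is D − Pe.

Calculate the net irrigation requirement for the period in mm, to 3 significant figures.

17.4 mm

Tmean = (22.5 + 10.9)/2 = 16.70 °C
0.408 Ra = 0.408 × 35.1 = 14.3208 mm/d equivalent
ET₀ = 0.0023 × 14.3208 × (16.70 + 17.8) × √11.6 = 0.0023 × 14.3208 × 34.50 × 3.4059 = 3.8703 mm/d
ETc = Kc × ET₀ = 1.04 × 3.8703 = 4.0251 mm/d
Crop demand D = ETc × 7 d = 4.0251 × 7 = 28.176 mm
Pe = 0.64 × 16.8 = 10.752 mm
D − Pe = 28.176 − 10.752 = 17.424 mm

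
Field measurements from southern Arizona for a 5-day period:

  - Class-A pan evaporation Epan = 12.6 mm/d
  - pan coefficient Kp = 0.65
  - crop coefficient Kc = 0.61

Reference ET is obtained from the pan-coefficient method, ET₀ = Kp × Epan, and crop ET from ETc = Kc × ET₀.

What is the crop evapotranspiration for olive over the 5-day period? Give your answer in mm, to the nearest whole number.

ET₀ = 0.65 × 12.6 = 8.1900 mm/d
ETc = Kc × ET₀ = 0.61 × 8.1900 = 4.9959 mm/d
Over 5 days: 4.9959 × 5 = 24.980 mm

25 mm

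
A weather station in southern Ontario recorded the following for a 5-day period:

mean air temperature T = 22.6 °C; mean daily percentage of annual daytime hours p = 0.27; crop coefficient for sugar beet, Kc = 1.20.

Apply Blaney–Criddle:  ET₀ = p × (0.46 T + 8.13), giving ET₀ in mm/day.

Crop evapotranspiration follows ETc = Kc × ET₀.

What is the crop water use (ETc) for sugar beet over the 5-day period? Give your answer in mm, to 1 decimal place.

ET₀ = 0.27 × (0.46 × 22.6 + 8.13) = 0.27 × 18.526 = 5.0020 mm/d
ETc = Kc × ET₀ = 1.20 × 5.0020 = 6.0024 mm/d
Over 5 days: 6.0024 × 5 = 30.012 mm

30.0 mm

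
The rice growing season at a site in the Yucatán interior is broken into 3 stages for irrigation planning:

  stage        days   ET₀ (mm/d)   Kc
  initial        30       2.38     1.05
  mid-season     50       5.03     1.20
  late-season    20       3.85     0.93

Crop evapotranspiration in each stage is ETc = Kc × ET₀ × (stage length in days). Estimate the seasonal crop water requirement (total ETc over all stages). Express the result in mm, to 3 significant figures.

448 mm

initial: 1.05 × 2.38 × 30 = 74.97 mm
mid-season: 1.20 × 5.03 × 50 = 301.80 mm
late-season: 0.93 × 3.85 × 20 = 71.61 mm
Seasonal total = 448.38 mm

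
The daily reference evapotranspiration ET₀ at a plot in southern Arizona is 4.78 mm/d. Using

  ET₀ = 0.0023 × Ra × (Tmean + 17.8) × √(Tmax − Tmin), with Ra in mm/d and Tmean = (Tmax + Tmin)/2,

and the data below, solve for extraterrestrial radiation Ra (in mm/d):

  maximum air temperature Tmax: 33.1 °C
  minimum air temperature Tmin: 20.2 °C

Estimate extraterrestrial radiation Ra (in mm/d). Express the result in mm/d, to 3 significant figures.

13.0 mm/d

Tmean = 26.65 °C; √ΔT = 3.5917
Ra = ET₀ / [0.0023 × (Tmean+17.8) × √ΔT] = 4.78 / (0.0023 × 44.45 × 3.5917) = 13.018 mm/d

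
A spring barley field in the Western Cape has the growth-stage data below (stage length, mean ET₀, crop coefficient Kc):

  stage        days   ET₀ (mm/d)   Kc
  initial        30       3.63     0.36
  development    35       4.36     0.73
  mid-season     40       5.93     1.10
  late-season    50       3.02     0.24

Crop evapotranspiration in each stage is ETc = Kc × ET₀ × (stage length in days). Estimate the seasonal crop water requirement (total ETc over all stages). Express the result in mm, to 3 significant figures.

initial: 0.36 × 3.63 × 30 = 39.20 mm
development: 0.73 × 4.36 × 35 = 111.40 mm
mid-season: 1.10 × 5.93 × 40 = 260.92 mm
late-season: 0.24 × 3.02 × 50 = 36.24 mm
Seasonal total = 447.76 mm

448 mm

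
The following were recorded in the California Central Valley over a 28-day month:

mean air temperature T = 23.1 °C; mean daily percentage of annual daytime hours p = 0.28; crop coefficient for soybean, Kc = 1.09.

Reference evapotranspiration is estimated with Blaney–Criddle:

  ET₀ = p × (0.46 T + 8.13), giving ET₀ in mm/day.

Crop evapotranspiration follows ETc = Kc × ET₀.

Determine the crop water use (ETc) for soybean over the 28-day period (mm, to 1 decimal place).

ET₀ = 0.28 × (0.46 × 23.1 + 8.13) = 0.28 × 18.756 = 5.2517 mm/d
ETc = Kc × ET₀ = 1.09 × 5.2517 = 5.7244 mm/d
Over 28 days: 5.7244 × 28 = 160.283 mm

160.3 mm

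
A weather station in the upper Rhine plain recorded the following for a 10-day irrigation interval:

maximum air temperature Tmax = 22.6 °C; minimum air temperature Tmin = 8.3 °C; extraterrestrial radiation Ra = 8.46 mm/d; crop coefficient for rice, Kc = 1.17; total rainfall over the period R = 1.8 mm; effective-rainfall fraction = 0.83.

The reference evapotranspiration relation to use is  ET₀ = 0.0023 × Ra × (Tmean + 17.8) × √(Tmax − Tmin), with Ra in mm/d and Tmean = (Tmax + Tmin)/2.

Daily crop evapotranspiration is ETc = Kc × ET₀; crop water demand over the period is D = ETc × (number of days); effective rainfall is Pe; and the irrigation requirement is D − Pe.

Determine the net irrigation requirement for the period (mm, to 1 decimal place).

Tmean = (22.6 + 8.3)/2 = 15.45 °C
ET₀ = 0.0023 × 8.46 × (15.45 + 17.8) × √14.3 = 0.0023 × 8.46 × 33.25 × 3.7815 = 2.4465 mm/d
ETc = Kc × ET₀ = 1.17 × 2.4465 = 2.8624 mm/d
Crop demand D = ETc × 10 d = 2.8624 × 10 = 28.624 mm
Pe = 0.83 × 1.8 = 1.494 mm
D − Pe = 28.624 − 1.494 = 27.130 mm

27.1 mm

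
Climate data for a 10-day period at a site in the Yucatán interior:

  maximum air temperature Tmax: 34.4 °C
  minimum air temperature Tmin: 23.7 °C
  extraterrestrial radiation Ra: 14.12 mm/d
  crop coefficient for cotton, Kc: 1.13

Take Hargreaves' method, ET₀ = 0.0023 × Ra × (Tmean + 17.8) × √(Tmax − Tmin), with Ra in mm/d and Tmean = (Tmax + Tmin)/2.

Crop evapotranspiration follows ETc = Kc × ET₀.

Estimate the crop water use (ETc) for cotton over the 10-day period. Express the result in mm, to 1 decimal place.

56.2 mm

Tmean = (34.4 + 23.7)/2 = 29.05 °C
ET₀ = 0.0023 × 14.12 × (29.05 + 17.8) × √10.7 = 0.0023 × 14.12 × 46.85 × 3.2711 = 4.9770 mm/d
ETc = Kc × ET₀ = 1.13 × 4.9770 = 5.6240 mm/d
Over 10 days: 5.6240 × 10 = 56.240 mm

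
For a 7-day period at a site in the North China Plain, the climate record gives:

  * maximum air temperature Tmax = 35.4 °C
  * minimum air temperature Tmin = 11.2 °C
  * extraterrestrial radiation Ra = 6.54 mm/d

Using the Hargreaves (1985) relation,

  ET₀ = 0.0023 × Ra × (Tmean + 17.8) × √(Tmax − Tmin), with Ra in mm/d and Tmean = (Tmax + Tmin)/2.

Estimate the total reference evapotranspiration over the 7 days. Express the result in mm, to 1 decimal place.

21.3 mm

Tmean = (35.4 + 11.2)/2 = 23.30 °C
ET₀ = 0.0023 × 6.54 × (23.30 + 17.8) × √24.2 = 0.0023 × 6.54 × 41.10 × 4.9193 = 3.0412 mm/d
Over 7 days: 3.0412 × 7 = 21.288 mm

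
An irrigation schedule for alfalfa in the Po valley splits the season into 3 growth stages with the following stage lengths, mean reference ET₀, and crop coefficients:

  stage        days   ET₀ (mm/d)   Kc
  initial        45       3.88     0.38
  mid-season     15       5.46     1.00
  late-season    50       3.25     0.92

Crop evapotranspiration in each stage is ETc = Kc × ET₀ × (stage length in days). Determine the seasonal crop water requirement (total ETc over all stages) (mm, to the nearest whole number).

initial: 0.38 × 3.88 × 45 = 66.35 mm
mid-season: 1.00 × 5.46 × 15 = 81.90 mm
late-season: 0.92 × 3.25 × 50 = 149.50 mm
Seasonal total = 297.75 mm

298 mm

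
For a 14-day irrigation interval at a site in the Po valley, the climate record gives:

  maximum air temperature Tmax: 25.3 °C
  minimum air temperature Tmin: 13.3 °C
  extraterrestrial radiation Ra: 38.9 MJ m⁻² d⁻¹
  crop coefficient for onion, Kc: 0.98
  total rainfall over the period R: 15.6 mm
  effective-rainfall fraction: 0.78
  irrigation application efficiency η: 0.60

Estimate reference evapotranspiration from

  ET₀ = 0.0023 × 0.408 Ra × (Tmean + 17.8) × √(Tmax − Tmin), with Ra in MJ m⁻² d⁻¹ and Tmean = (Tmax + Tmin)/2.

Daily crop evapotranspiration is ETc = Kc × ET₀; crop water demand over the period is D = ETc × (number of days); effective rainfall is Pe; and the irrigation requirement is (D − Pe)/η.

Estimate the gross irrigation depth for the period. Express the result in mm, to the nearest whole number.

Tmean = (25.3 + 13.3)/2 = 19.30 °C
0.408 Ra = 0.408 × 38.9 = 15.8712 mm/d equivalent
ET₀ = 0.0023 × 15.8712 × (19.30 + 17.8) × √12.0 = 0.0023 × 15.8712 × 37.10 × 3.4641 = 4.6914 mm/d
ETc = Kc × ET₀ = 0.98 × 4.6914 = 4.5976 mm/d
Crop demand D = ETc × 14 d = 4.5976 × 14 = 64.366 mm
Pe = 0.78 × 15.6 = 12.168 mm
D − Pe = 64.366 − 12.168 = 52.198 mm
Gross irrigation = 52.198 / 0.60 = 86.997 mm

87 mm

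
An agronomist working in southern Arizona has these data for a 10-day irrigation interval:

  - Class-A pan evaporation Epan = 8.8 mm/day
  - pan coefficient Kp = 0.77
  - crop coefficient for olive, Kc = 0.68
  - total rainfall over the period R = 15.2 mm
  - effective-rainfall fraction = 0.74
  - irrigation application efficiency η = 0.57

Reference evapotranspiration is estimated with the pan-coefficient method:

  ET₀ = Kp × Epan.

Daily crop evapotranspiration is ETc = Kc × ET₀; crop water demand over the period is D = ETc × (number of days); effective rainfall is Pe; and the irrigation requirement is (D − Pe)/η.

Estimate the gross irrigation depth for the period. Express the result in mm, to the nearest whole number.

ET₀ = 0.77 × 8.8 = 6.7760 mm/d
ETc = Kc × ET₀ = 0.68 × 6.7760 = 4.6077 mm/d
Crop demand D = ETc × 10 d = 4.6077 × 10 = 46.077 mm
Pe = 0.74 × 15.2 = 11.248 mm
D − Pe = 46.077 − 11.248 = 34.829 mm
Gross irrigation = 34.829 / 0.57 = 61.104 mm

61 mm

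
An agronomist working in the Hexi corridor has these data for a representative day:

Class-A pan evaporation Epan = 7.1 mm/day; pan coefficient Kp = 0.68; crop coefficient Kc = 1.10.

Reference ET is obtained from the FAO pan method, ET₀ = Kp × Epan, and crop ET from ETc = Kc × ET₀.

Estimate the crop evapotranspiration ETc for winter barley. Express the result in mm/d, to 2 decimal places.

5.31 mm/d

ET₀ = 0.68 × 7.1 = 4.8280 mm/d
ETc = Kc × ET₀ = 1.10 × 4.8280 = 5.3108 mm/d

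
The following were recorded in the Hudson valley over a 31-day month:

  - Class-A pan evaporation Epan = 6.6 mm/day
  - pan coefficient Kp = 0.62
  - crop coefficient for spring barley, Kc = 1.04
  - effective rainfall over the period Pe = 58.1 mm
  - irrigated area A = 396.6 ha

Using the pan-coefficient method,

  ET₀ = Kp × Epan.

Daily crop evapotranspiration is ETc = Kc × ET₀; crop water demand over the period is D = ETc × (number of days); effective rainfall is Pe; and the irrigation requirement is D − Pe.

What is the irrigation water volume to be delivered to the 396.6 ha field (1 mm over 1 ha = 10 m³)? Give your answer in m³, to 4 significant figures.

292800 m³

ET₀ = 0.62 × 6.6 = 4.0920 mm/d
ETc = Kc × ET₀ = 1.04 × 4.0920 = 4.2557 mm/d
Crop demand D = ETc × 31 d = 4.2557 × 31 = 131.927 mm
D − Pe = 131.927 − 58.1 = 73.827 mm
Volume = 73.827 mm × 396.6 ha × 10 = 292797.9 m³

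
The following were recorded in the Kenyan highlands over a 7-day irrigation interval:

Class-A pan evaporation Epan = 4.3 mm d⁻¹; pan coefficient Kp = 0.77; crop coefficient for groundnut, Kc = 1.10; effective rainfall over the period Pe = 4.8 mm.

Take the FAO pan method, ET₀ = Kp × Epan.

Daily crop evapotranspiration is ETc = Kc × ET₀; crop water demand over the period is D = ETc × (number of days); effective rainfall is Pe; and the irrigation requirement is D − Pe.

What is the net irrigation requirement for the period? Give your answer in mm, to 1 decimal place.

20.7 mm

ET₀ = 0.77 × 4.3 = 3.3110 mm/d
ETc = Kc × ET₀ = 1.10 × 3.3110 = 3.6421 mm/d
Crop demand D = ETc × 7 d = 3.6421 × 7 = 25.495 mm
D − Pe = 25.495 − 4.8 = 20.695 mm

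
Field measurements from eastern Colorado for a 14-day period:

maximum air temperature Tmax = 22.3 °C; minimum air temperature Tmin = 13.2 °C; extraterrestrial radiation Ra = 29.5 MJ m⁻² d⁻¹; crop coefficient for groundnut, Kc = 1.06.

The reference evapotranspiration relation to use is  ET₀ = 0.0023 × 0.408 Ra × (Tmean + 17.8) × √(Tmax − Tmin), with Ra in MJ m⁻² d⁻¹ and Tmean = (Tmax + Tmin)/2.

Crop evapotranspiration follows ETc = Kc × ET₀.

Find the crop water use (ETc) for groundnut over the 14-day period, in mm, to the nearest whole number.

Tmean = (22.3 + 13.2)/2 = 17.75 °C
0.408 Ra = 0.408 × 29.5 = 12.0360 mm/d equivalent
ET₀ = 0.0023 × 12.0360 × (17.75 + 17.8) × √9.1 = 0.0023 × 12.0360 × 35.55 × 3.0166 = 2.9687 mm/d
ETc = Kc × ET₀ = 1.06 × 2.9687 = 3.1468 mm/d
Over 14 days: 3.1468 × 14 = 44.055 mm

44 mm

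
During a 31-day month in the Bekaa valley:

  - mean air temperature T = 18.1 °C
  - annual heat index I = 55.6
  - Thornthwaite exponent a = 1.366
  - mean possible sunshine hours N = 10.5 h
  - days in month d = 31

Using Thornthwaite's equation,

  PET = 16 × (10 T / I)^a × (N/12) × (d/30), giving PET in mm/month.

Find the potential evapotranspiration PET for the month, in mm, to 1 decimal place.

10T/I = 10 × 18.1 / 55.6 = 3.2554
(10T/I)^a = 3.2554^1.366 = 5.0144
Uncorrected PET = 16 × 5.0144 = 80.230 mm
Correction = (N/12)(d/30) = (10.5/12)(31/30) = 0.9042
PET = 80.230 × 0.9042 = 72.544 mm/month

72.5 mm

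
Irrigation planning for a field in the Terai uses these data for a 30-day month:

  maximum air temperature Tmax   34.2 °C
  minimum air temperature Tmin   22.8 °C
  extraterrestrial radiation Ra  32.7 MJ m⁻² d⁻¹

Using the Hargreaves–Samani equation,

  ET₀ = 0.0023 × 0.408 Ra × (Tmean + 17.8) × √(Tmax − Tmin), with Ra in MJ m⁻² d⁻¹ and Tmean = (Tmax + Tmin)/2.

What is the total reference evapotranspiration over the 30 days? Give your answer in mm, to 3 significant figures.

Tmean = (34.2 + 22.8)/2 = 28.50 °C
0.408 Ra = 0.408 × 32.7 = 13.3416 mm/d equivalent
ET₀ = 0.0023 × 13.3416 × (28.50 + 17.8) × √11.4 = 0.0023 × 13.3416 × 46.30 × 3.3764 = 4.7970 mm/d
Over 30 days: 4.7970 × 30 = 143.910 mm

144 mm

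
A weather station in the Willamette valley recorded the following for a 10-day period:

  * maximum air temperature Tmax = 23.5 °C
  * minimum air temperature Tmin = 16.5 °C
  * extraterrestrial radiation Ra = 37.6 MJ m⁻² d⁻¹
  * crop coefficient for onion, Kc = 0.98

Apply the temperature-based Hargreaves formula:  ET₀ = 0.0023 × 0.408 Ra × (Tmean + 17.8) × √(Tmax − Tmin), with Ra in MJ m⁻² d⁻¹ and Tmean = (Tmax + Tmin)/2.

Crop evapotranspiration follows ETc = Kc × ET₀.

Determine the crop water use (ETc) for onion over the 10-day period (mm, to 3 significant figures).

34.6 mm

Tmean = (23.5 + 16.5)/2 = 20.00 °C
0.408 Ra = 0.408 × 37.6 = 15.3408 mm/d equivalent
ET₀ = 0.0023 × 15.3408 × (20.00 + 17.8) × √7.0 = 0.0023 × 15.3408 × 37.80 × 2.6458 = 3.5288 mm/d
ETc = Kc × ET₀ = 0.98 × 3.5288 = 3.4582 mm/d
Over 10 days: 3.4582 × 10 = 34.582 mm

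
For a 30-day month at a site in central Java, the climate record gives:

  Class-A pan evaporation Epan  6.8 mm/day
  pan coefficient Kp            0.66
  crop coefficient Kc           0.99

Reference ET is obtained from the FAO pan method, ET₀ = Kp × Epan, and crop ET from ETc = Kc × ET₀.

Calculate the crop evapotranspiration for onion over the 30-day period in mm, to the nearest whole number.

ET₀ = 0.66 × 6.8 = 4.4880 mm/d
ETc = Kc × ET₀ = 0.99 × 4.4880 = 4.4431 mm/d
Over 30 days: 4.4431 × 30 = 133.293 mm

133 mm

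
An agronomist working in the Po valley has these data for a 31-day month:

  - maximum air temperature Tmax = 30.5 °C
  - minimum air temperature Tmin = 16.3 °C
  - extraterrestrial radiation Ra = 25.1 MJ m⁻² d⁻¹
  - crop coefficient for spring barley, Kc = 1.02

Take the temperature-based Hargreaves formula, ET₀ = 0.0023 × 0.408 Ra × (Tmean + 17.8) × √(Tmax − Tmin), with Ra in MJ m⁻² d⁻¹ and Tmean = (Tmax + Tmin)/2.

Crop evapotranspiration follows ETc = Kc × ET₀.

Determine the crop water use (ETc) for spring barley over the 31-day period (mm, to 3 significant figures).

Tmean = (30.5 + 16.3)/2 = 23.40 °C
0.408 Ra = 0.408 × 25.1 = 10.2408 mm/d equivalent
ET₀ = 0.0023 × 10.2408 × (23.40 + 17.8) × √14.2 = 0.0023 × 10.2408 × 41.20 × 3.7683 = 3.6568 mm/d
ETc = Kc × ET₀ = 1.02 × 3.6568 = 3.7299 mm/d
Over 31 days: 3.7299 × 31 = 115.627 mm

116 mm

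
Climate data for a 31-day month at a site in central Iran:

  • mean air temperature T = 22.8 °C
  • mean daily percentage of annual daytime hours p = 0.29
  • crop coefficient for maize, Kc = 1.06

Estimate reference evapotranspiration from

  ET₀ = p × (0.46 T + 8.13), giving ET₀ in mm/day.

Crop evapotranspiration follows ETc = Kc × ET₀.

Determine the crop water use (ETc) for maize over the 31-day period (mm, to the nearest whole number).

ET₀ = 0.29 × (0.46 × 22.8 + 8.13) = 0.29 × 18.618 = 5.3992 mm/d
ETc = Kc × ET₀ = 1.06 × 5.3992 = 5.7232 mm/d
Over 31 days: 5.7232 × 31 = 177.419 mm

177 mm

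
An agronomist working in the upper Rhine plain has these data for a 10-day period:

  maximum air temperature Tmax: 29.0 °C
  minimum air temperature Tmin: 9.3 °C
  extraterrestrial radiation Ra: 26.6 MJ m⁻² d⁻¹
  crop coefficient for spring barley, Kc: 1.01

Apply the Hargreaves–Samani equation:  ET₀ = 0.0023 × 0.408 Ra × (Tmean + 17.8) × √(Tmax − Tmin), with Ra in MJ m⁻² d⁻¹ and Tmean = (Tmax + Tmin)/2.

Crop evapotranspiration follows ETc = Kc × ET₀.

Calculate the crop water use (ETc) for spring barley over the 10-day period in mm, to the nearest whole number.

Tmean = (29.0 + 9.3)/2 = 19.15 °C
0.408 Ra = 0.408 × 26.6 = 10.8528 mm/d equivalent
ET₀ = 0.0023 × 10.8528 × (19.15 + 17.8) × √19.7 = 0.0023 × 10.8528 × 36.95 × 4.4385 = 4.0937 mm/d
ETc = Kc × ET₀ = 1.01 × 4.0937 = 4.1346 mm/d
Over 10 days: 4.1346 × 10 = 41.346 mm

41 mm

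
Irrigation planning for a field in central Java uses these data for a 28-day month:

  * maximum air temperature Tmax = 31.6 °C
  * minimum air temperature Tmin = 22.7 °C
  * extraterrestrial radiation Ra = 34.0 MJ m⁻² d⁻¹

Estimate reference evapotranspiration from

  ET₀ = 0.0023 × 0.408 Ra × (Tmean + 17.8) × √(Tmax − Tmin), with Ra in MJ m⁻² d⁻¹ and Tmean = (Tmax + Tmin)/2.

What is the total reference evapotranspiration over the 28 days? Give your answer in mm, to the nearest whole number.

Tmean = (31.6 + 22.7)/2 = 27.15 °C
0.408 Ra = 0.408 × 34.0 = 13.8720 mm/d equivalent
ET₀ = 0.0023 × 13.8720 × (27.15 + 17.8) × √8.9 = 0.0023 × 13.8720 × 44.95 × 2.9833 = 4.2785 mm/d
Over 28 days: 4.2785 × 28 = 119.798 mm

120 mm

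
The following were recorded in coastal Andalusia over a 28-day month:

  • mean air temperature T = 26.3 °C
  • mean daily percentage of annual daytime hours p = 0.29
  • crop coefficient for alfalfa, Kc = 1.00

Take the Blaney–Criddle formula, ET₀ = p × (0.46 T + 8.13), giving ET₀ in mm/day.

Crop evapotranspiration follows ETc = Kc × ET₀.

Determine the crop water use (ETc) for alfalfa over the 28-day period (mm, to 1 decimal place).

ET₀ = 0.29 × (0.46 × 26.3 + 8.13) = 0.29 × 20.228 = 5.8661 mm/d
ETc = Kc × ET₀ = 1.00 × 5.8661 = 5.8661 mm/d
Over 28 days: 5.8661 × 28 = 164.251 mm

164.3 mm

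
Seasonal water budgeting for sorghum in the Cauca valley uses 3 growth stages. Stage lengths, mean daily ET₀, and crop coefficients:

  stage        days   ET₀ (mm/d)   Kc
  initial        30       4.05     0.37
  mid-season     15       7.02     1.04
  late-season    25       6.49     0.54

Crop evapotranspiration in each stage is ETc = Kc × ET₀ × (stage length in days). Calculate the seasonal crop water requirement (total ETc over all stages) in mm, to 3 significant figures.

242 mm

initial: 0.37 × 4.05 × 30 = 44.96 mm
mid-season: 1.04 × 7.02 × 15 = 109.51 mm
late-season: 0.54 × 6.49 × 25 = 87.62 mm
Seasonal total = 242.09 mm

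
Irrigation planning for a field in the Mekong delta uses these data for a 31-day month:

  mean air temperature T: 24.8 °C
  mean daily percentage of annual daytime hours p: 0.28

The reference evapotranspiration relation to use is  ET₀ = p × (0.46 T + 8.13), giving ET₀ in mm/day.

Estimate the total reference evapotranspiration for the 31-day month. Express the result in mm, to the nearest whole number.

ET₀ = 0.28 × (0.46 × 24.8 + 8.13) = 0.28 × 19.538 = 5.4706 mm/d
Monthly total = 5.4706 × 31 = 169.589 mm

170 mm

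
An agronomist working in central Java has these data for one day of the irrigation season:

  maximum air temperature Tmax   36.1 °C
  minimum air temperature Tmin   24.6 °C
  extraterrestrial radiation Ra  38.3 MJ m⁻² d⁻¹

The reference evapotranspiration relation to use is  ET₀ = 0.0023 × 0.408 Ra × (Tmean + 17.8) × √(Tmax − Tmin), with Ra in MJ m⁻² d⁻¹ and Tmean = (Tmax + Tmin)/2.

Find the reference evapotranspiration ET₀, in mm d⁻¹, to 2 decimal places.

Tmean = (36.1 + 24.6)/2 = 30.35 °C
0.408 Ra = 0.408 × 38.3 = 15.6264 mm/d equivalent
ET₀ = 0.0023 × 15.6264 × (30.35 + 17.8) × √11.5 = 0.0023 × 15.6264 × 48.15 × 3.3912 = 5.8686 mm/d

5.87 mm d⁻¹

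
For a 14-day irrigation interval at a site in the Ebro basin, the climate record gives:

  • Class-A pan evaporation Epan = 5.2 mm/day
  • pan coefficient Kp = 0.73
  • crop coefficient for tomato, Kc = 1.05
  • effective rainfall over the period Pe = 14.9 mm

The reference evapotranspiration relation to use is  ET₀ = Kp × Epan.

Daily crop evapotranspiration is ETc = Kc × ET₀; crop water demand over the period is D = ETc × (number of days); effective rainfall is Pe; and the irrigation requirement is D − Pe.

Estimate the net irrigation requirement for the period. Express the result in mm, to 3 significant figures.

ET₀ = 0.73 × 5.2 = 3.7960 mm/d
ETc = Kc × ET₀ = 1.05 × 3.7960 = 3.9858 mm/d
Crop demand D = ETc × 14 d = 3.9858 × 14 = 55.801 mm
D − Pe = 55.801 − 14.9 = 40.901 mm

40.9 mm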